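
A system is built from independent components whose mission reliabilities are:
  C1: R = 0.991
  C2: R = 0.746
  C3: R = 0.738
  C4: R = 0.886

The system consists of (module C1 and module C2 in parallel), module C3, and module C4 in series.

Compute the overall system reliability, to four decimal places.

0.6524

Parallel (C1 and C2): 1 − (1 − 0.991000)(1 − 0.746000) = 0.997714
Series ([0.997714], C3, and C4): 0.997714 × 0.738000 × 0.886000 = 0.6524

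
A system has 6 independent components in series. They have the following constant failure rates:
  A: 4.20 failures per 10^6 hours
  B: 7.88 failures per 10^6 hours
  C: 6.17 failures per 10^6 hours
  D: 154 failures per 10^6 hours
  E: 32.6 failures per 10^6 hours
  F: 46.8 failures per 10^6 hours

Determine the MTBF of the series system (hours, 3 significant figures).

3970

Series of exponential components: λ_sys = Σ λ_i
λ_sys = 0.00000420 + 0.00000788 + 0.00000617 + 0.000154 + 0.0000326 + 0.0000468 = 2.5165e-04 /h
MTBF = 1 / λ_sys = 3970 h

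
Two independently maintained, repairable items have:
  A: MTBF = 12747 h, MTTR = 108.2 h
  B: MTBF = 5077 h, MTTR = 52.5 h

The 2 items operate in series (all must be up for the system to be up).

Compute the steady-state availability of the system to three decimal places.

A(A) = MTBF/(MTBF+MTTR) = 12747/(12747+108.2) = 0.991583
A(B) = MTBF/(MTBF+MTTR) = 5077/(5077+52.5) = 0.989765
Series availability: 0.991583 × 0.989765 = 0.981

0.981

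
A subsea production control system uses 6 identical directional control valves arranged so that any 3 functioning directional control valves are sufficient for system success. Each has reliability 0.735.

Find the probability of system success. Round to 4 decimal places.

R = Σ_{i=3}^{6} C(6,i) p^i (1−p)^{6−i} with p = 0.735
C(6,3)·0.735^3·0.265^3 = 0.147785
C(6,4)·0.735^4·0.265^2 = 0.307420
C(6,5)·0.735^5·0.265^1 = 0.341062
C(6,6)·0.735^6·0.265^0 = 0.157661
Sum = 0.9539

0.9539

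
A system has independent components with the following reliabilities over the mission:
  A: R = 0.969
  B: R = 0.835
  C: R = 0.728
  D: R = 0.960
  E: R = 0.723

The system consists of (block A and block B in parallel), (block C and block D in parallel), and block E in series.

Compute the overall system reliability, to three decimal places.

0.711

Parallel (A and B): 1 − (1 − 0.96900)(1 − 0.83500) = 0.99489
Parallel (C and D): 1 − (1 − 0.72800)(1 − 0.96000) = 0.98912
Series ([0.99489], [0.98912], and E): 0.99489 × 0.98912 × 0.72300 = 0.711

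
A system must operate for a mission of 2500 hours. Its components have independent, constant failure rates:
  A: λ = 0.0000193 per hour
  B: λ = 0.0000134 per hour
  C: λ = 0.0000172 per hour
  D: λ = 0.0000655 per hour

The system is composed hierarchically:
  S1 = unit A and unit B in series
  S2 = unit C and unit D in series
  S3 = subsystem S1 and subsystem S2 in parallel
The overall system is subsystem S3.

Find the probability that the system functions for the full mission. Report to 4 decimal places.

0.9853

R(A) = exp(−0.0000193 × 2500) = 0.952896
R(B) = exp(−0.0000134 × 2500) = 0.967055
R(C) = exp(−0.0000172 × 2500) = 0.957911
R(D) = exp(−0.0000655 × 2500) = 0.848954
Series (A and B): 0.952896 × 0.967055 = 0.921503
Series (C and D): 0.957911 × 0.848954 = 0.813222
Parallel ([0.921503] and [0.813222]): 1 − (1 − 0.921503)(1 − 0.813222) = 0.9853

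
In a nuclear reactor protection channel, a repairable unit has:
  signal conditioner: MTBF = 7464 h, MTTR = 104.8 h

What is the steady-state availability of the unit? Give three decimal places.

0.986

A(signal conditioner) = MTBF/(MTBF+MTTR) = 7464/(7464+104.8) = 0.986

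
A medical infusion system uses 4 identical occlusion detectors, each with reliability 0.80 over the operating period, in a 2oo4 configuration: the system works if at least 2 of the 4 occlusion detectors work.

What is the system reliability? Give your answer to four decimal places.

R = Σ_{i=2}^{4} C(4,i) p^i (1−p)^{4−i} with p = 0.80
C(4,2)·0.80^2·0.20^2 = 0.153600
C(4,3)·0.80^3·0.20^1 = 0.409600
C(4,4)·0.80^4·0.20^0 = 0.409600
Sum = 0.9728

0.9728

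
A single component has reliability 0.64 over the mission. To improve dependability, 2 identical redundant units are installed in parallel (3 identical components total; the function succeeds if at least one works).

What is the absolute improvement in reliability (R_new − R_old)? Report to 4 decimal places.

0.3133

R_before = 0.64
R_after = 1 − (1 − 0.64)^3 = 0.9533
ΔR = 0.9533 − 0.64 = 0.3133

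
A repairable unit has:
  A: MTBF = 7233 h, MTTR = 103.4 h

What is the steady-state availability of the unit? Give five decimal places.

A(A) = MTBF/(MTBF+MTTR) = 7233/(7233+103.4) = 0.98591

0.98591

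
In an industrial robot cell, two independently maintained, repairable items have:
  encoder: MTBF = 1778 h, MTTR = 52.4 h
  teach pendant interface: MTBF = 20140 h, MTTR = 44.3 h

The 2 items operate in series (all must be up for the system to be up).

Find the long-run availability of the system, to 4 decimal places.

0.9692

A(encoder) = MTBF/(MTBF+MTTR) = 1778/(1778+52.4) = 0.971372
A(teach pendant interface) = MTBF/(MTBF+MTTR) = 20140/(20140+44.3) = 0.997805
Series availability: 0.971372 × 0.997805 = 0.9692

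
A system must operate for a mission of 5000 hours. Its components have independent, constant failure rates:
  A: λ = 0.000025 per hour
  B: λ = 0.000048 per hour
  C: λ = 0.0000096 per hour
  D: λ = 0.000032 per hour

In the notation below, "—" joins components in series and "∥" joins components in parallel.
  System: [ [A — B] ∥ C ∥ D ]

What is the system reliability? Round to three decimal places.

R(A) = exp(−0.000025 × 5000) = 0.88250
R(B) = exp(−0.000048 × 5000) = 0.78663
R(C) = exp(−0.0000096 × 5000) = 0.95313
R(D) = exp(−0.000032 × 5000) = 0.85214
Series (A and B): 0.88250 × 0.78663 = 0.69420
Parallel ([0.69420], C, and D): 1 − (1 − 0.69420)(1 − 0.95313)(1 − 0.85214) = 0.998

0.998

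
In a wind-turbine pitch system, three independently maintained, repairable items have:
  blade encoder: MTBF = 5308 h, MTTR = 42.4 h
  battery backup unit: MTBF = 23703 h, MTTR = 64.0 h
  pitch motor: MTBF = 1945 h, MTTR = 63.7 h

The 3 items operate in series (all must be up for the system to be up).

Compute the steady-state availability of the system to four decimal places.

0.9580

A(blade encoder) = MTBF/(MTBF+MTTR) = 5308/(5308+42.4) = 0.992075
A(battery backup unit) = MTBF/(MTBF+MTTR) = 23703/(23703+64.0) = 0.997307
A(pitch motor) = MTBF/(MTBF+MTTR) = 1945/(1945+63.7) = 0.968288
Series availability: 0.992075 × 0.997307 × 0.968288 = 0.9580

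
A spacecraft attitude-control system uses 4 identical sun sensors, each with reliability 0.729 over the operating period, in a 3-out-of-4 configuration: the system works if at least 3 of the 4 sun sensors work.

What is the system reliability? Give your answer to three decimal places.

R = Σ_{i=3}^{4} C(4,i) p^i (1−p)^{4−i} with p = 0.729
C(4,3)·0.729^3·0.271^1 = 0.41996
C(4,4)·0.729^4·0.271^0 = 0.28243
Sum = 0.702

0.702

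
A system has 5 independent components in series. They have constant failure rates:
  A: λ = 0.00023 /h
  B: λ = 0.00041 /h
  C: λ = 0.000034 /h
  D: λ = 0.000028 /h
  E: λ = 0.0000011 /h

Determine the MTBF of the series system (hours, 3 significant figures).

1420

Series of exponential components: λ_sys = Σ λ_i
λ_sys = 0.00023 + 0.00041 + 0.000034 + 0.000028 + 0.0000011 = 7.0310e-04 /h
MTBF = 1 / λ_sys = 1420 h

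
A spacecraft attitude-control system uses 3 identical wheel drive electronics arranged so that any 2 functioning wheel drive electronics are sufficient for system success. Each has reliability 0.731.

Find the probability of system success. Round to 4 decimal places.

R = Σ_{i=2}^{3} C(3,i) p^i (1−p)^{3−i} with p = 0.731
C(3,2)·0.731^2·0.269^1 = 0.431229
C(3,3)·0.731^3·0.269^0 = 0.390618
Sum = 0.8218

0.8218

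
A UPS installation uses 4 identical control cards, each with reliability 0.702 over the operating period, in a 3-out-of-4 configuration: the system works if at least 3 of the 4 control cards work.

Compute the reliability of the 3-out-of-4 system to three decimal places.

R = Σ_{i=3}^{4} C(4,i) p^i (1−p)^{4−i} with p = 0.702
C(4,3)·0.702^3·0.298^1 = 0.41237
C(4,4)·0.702^4·0.298^0 = 0.24286
Sum = 0.655

0.655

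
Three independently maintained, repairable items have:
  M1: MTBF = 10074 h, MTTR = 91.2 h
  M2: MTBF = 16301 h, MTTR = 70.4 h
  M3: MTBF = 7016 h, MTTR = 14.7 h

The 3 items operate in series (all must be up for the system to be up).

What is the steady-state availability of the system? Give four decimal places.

A(M1) = MTBF/(MTBF+MTTR) = 10074/(10074+91.2) = 0.991028
A(M2) = MTBF/(MTBF+MTTR) = 16301/(16301+70.4) = 0.995700
A(M3) = MTBF/(MTBF+MTTR) = 7016/(7016+14.7) = 0.997909
Series availability: 0.991028 × 0.995700 × 0.997909 = 0.9847

0.9847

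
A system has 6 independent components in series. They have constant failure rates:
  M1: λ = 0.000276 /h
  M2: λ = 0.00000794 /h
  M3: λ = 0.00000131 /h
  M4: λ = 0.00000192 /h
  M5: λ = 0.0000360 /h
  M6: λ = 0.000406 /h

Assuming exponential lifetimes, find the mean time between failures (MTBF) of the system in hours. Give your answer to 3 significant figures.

1370

Series of exponential components: λ_sys = Σ λ_i
λ_sys = 0.000276 + 0.00000794 + 0.00000131 + 0.00000192 + 0.0000360 + 0.000406 = 7.2917e-04 /h
MTBF = 1 / λ_sys = 1370 h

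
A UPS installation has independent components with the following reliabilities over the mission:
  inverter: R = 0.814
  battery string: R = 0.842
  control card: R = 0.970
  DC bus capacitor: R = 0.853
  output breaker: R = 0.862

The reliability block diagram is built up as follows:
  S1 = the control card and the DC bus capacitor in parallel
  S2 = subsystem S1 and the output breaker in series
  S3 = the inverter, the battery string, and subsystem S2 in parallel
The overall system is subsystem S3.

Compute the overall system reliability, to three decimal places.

0.996

Parallel (control card and DC bus capacitor): 1 − (1 − 0.97000)(1 − 0.85300) = 0.99559
Series ([0.99559] and output breaker): 0.99559 × 0.86200 = 0.85820
Parallel (inverter, battery string, and [0.85820]): 1 − (1 − 0.81400)(1 − 0.84200)(1 − 0.85820) = 0.996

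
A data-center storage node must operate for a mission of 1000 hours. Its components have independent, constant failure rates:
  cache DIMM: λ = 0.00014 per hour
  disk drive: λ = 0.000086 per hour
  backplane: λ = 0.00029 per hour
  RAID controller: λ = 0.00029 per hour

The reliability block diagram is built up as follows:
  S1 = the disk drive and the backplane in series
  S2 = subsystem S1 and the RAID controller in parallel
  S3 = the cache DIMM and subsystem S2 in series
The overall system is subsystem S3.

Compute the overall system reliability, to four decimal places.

0.8008

R(cache DIMM) = exp(−0.00014 × 1000) = 0.869358
R(disk drive) = exp(−0.000086 × 1000) = 0.917594
R(backplane) = exp(−0.00029 × 1000) = 0.748264
R(RAID controller) = exp(−0.00029 × 1000) = 0.748264
Series (disk drive and backplane): 0.917594 × 0.748264 = 0.686603
Parallel ([0.686603] and RAID controller): 1 − (1 − 0.686603)(1 − 0.748264) = 0.921107
Series (cache DIMM and [0.921107]): 0.869358 × 0.921107 = 0.8008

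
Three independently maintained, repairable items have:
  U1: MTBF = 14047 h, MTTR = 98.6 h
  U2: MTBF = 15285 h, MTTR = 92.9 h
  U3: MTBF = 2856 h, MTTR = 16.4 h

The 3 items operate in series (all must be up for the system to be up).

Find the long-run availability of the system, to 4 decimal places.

0.9814

A(U1) = MTBF/(MTBF+MTTR) = 14047/(14047+98.6) = 0.993030
A(U2) = MTBF/(MTBF+MTTR) = 15285/(15285+92.9) = 0.993959
A(U3) = MTBF/(MTBF+MTTR) = 2856/(2856+16.4) = 0.994290
Series availability: 0.993030 × 0.993959 × 0.994290 = 0.9814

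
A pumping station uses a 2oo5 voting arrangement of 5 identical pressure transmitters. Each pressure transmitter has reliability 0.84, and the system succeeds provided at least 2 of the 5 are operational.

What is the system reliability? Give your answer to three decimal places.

R = Σ_{i=2}^{5} C(5,i) p^i (1−p)^{5−i} with p = 0.84
C(5,2)·0.84^2·0.16^3 = 0.02890
C(5,3)·0.84^3·0.16^2 = 0.15173
C(5,4)·0.84^4·0.16^1 = 0.39830
C(5,5)·0.84^5·0.16^0 = 0.41821
Sum = 0.997

0.997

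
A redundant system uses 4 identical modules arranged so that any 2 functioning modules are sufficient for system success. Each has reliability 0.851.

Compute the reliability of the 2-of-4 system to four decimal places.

0.9882

R = Σ_{i=2}^{4} C(4,i) p^i (1−p)^{4−i} with p = 0.851
C(4,2)·0.851^2·0.149^2 = 0.096468
C(4,3)·0.851^3·0.149^1 = 0.367312
C(4,4)·0.851^4·0.149^0 = 0.524467
Sum = 0.9882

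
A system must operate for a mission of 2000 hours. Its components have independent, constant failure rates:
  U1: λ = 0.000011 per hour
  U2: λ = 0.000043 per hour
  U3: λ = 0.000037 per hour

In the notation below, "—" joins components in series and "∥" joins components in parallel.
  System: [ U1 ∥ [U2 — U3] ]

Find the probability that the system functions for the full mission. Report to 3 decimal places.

0.997

R(U1) = exp(−0.000011 × 2000) = 0.97824
R(U2) = exp(−0.000043 × 2000) = 0.91759
R(U3) = exp(−0.000037 × 2000) = 0.92867
Series (U2 and U3): 0.91759 × 0.92867 = 0.85214
Parallel (U1 and [0.85214]): 1 − (1 − 0.97824)(1 − 0.85214) = 0.997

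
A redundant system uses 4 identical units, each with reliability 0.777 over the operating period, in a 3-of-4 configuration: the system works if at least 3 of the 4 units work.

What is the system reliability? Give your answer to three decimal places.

R = Σ_{i=3}^{4} C(4,i) p^i (1−p)^{4−i} with p = 0.777
C(4,3)·0.777^3·0.223^1 = 0.41843
C(4,4)·0.777^4·0.223^0 = 0.36449
Sum = 0.783

0.783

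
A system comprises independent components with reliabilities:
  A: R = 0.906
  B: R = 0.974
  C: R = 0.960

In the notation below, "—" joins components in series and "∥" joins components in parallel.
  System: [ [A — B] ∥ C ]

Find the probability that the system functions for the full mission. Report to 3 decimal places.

Series (A and B): 0.90600 × 0.97400 = 0.88244
Parallel ([0.88244] and C): 1 − (1 − 0.88244)(1 − 0.96000) = 0.995

0.995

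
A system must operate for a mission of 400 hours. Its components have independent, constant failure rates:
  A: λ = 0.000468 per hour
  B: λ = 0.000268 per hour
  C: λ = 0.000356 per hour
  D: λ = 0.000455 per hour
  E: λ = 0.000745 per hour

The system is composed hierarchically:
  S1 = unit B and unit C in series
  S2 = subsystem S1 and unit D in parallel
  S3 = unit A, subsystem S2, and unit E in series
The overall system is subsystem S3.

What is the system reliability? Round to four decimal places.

0.5929

R(A) = exp(−0.000468 × 400) = 0.829278
R(B) = exp(−0.000268 × 400) = 0.898346
R(C) = exp(−0.000356 × 400) = 0.867274
R(D) = exp(−0.000455 × 400) = 0.833601
R(E) = exp(−0.000745 × 400) = 0.742301
Series (B and C): 0.898346 × 0.867274 = 0.779112
Parallel ([0.779112] and D): 1 − (1 − 0.779112)(1 − 0.833601) = 0.963244
Series (A, [0.963244], and E): 0.829278 × 0.963244 × 0.742301 = 0.5929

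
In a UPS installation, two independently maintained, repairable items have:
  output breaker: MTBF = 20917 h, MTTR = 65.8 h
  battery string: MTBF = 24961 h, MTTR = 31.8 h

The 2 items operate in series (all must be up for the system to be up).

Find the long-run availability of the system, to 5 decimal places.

0.99560

A(output breaker) = MTBF/(MTBF+MTTR) = 20917/(20917+65.8) = 0.996864
A(battery string) = MTBF/(MTBF+MTTR) = 24961/(24961+31.8) = 0.998728
Series availability: 0.996864 × 0.998728 = 0.99560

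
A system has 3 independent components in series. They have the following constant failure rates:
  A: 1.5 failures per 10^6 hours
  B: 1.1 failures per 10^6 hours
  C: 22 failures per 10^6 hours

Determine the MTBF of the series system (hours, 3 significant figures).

Series of exponential components: λ_sys = Σ λ_i
λ_sys = 0.0000015 + 0.0000011 + 0.000022 = 2.4600e-05 /h
MTBF = 1 / λ_sys = 40700 h

40700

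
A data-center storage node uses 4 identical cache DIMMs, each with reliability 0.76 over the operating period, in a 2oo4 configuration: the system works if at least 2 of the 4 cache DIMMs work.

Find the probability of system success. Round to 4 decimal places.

0.9547

R = Σ_{i=2}^{4} C(4,i) p^i (1−p)^{4−i} with p = 0.76
C(4,2)·0.76^2·0.24^2 = 0.199619
C(4,3)·0.76^3·0.24^1 = 0.421417
C(4,4)·0.76^4·0.24^0 = 0.333622
Sum = 0.9547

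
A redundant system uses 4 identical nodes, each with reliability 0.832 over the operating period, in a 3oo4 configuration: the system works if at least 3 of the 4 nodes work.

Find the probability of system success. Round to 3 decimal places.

0.866

R = Σ_{i=3}^{4} C(4,i) p^i (1−p)^{4−i} with p = 0.832
C(4,3)·0.832^3·0.168^1 = 0.38703
C(4,4)·0.832^4·0.168^0 = 0.47917
Sum = 0.866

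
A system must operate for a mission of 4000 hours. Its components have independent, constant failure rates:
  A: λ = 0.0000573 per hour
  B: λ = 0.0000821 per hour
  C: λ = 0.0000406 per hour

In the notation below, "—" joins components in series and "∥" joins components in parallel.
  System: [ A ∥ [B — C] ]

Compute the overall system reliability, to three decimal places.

R(A) = exp(−0.0000573 × 4000) = 0.79517
R(B) = exp(−0.0000821 × 4000) = 0.72007
R(C) = exp(−0.0000406 × 4000) = 0.85010
Series (B and C): 0.72007 × 0.85010 = 0.61213
Parallel (A and [0.61213]): 1 − (1 − 0.79517)(1 − 0.61213) = 0.921

0.921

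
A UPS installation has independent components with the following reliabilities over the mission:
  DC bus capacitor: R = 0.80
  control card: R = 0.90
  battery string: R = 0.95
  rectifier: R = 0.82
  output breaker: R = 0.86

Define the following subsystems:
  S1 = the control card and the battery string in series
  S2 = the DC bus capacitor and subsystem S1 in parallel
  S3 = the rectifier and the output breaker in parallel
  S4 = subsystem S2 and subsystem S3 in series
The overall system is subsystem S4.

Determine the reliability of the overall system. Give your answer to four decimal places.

0.9465

Series (control card and battery string): 0.900000 × 0.950000 = 0.855000
Parallel (DC bus capacitor and [0.855000]): 1 − (1 − 0.800000)(1 − 0.855000) = 0.971000
Parallel (rectifier and output breaker): 1 − (1 − 0.820000)(1 − 0.860000) = 0.974800
Series ([0.971000] and [0.974800]): 0.971000 × 0.974800 = 0.9465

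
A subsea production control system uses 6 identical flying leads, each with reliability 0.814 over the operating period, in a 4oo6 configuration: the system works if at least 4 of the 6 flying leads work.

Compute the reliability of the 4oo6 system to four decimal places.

R = Σ_{i=4}^{6} C(6,i) p^i (1−p)^{6−i} with p = 0.814
C(6,4)·0.814^4·0.186^2 = 0.227832
C(6,5)·0.814^5·0.186^1 = 0.398829
C(6,6)·0.814^6·0.186^0 = 0.290902
Sum = 0.9176

0.9176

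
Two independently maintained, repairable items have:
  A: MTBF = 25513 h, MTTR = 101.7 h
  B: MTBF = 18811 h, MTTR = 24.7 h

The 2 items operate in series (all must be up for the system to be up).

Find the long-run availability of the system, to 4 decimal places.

A(A) = MTBF/(MTBF+MTTR) = 25513/(25513+101.7) = 0.996030
A(B) = MTBF/(MTBF+MTTR) = 18811/(18811+24.7) = 0.998689
Series availability: 0.996030 × 0.998689 = 0.9947

0.9947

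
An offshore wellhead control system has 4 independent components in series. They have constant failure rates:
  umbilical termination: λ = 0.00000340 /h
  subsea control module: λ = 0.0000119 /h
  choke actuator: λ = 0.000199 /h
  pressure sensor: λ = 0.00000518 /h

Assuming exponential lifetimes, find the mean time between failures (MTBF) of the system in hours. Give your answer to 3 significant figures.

4560

Series of exponential components: λ_sys = Σ λ_i
λ_sys = 0.00000340 + 0.0000119 + 0.000199 + 0.00000518 = 2.1948e-04 /h
MTBF = 1 / λ_sys = 4560 h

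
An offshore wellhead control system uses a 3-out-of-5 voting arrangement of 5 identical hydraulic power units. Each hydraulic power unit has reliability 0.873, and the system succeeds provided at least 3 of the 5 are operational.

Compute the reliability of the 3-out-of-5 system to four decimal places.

0.9832

R = Σ_{i=3}^{5} C(5,i) p^i (1−p)^{5−i} with p = 0.873
C(5,3)·0.873^3·0.127^2 = 0.107312
C(5,4)·0.873^4·0.127^1 = 0.368834
C(5,5)·0.873^5·0.127^0 = 0.507074
Sum = 0.9832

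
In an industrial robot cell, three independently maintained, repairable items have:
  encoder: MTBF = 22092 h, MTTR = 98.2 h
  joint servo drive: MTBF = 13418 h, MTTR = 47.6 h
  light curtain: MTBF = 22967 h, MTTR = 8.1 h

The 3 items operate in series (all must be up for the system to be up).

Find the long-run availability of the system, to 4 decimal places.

0.9917

A(encoder) = MTBF/(MTBF+MTTR) = 22092/(22092+98.2) = 0.995575
A(joint servo drive) = MTBF/(MTBF+MTTR) = 13418/(13418+47.6) = 0.996465
A(light curtain) = MTBF/(MTBF+MTTR) = 22967/(22967+8.1) = 0.999647
Series availability: 0.995575 × 0.996465 × 0.999647 = 0.9917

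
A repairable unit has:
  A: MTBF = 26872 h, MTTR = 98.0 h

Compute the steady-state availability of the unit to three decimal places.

A(A) = MTBF/(MTBF+MTTR) = 26872/(26872+98.0) = 0.996

0.996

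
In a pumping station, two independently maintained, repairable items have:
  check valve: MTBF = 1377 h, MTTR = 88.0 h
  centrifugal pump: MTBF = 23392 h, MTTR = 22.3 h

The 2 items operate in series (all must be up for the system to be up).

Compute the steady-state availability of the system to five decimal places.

0.93904

A(check valve) = MTBF/(MTBF+MTTR) = 1377/(1377+88.0) = 0.939932
A(centrifugal pump) = MTBF/(MTBF+MTTR) = 23392/(23392+22.3) = 0.999048
Series availability: 0.939932 × 0.999048 = 0.93904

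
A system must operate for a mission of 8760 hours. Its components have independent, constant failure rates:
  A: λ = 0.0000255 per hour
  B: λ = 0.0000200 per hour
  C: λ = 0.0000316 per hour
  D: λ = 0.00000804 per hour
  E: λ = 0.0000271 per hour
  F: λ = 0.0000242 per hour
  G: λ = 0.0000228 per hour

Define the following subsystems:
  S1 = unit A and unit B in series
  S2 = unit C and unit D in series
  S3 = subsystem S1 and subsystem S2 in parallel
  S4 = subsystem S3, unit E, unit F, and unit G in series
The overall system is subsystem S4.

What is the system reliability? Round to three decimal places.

R(A) = exp(−0.0000255 × 8760) = 0.79981
R(B) = exp(−0.0000200 × 8760) = 0.83929
R(C) = exp(−0.0000316 × 8760) = 0.75819
R(D) = exp(−0.00000804 × 8760) = 0.93199
R(E) = exp(−0.0000271 × 8760) = 0.78868
R(F) = exp(−0.0000242 × 8760) = 0.80897
R(G) = exp(−0.0000228 × 8760) = 0.81895
Series (A and B): 0.79981 × 0.83929 = 0.67127
Series (C and D): 0.75819 × 0.93199 = 0.70663
Parallel ([0.67127] and [0.70663]): 1 − (1 − 0.67127)(1 − 0.70663) = 0.90356
Series ([0.90356], E, F, and G): 0.90356 × 0.78868 × 0.80897 × 0.81895 = 0.472

0.472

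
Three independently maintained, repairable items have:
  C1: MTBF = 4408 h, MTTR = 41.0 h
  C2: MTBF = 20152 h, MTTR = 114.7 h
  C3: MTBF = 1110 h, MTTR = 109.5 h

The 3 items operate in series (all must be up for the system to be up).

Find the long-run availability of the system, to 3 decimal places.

A(C1) = MTBF/(MTBF+MTTR) = 4408/(4408+41.0) = 0.990784
A(C2) = MTBF/(MTBF+MTTR) = 20152/(20152+114.7) = 0.994340
A(C3) = MTBF/(MTBF+MTTR) = 1110/(1110+109.5) = 0.910209
Series availability: 0.990784 × 0.994340 × 0.910209 = 0.897

0.897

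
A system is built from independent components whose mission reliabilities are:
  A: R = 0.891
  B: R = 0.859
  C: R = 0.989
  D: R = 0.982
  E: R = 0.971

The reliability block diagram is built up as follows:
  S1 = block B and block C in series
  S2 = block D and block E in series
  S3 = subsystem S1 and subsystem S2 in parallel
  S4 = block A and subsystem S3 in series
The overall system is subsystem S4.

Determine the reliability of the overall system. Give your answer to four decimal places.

Series (B and C): 0.859000 × 0.989000 = 0.849551
Series (D and E): 0.982000 × 0.971000 = 0.953522
Parallel ([0.849551] and [0.953522]): 1 − (1 − 0.849551)(1 − 0.953522) = 0.993007
Series (A and [0.993007]): 0.891000 × 0.993007 = 0.8848

0.8848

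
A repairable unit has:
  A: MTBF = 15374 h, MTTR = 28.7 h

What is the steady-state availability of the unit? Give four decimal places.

A(A) = MTBF/(MTBF+MTTR) = 15374/(15374+28.7) = 0.9981

0.9981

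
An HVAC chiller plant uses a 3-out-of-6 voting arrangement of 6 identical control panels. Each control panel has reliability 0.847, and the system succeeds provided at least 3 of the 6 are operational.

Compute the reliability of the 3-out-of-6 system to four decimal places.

0.9937

R = Σ_{i=3}^{6} C(6,i) p^i (1−p)^{6−i} with p = 0.847
C(6,3)·0.847^3·0.153^3 = 0.043527
C(6,4)·0.847^4·0.153^2 = 0.180721
C(6,5)·0.847^5·0.153^1 = 0.400184
C(6,6)·0.847^6·0.153^0 = 0.369233
Sum = 0.9937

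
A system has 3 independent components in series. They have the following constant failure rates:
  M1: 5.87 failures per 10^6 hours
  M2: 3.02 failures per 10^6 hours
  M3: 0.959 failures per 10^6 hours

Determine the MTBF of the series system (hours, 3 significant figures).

Series of exponential components: λ_sys = Σ λ_i
λ_sys = 0.00000587 + 0.00000302 + 0.000000959 = 9.8490e-06 /h
MTBF = 1 / λ_sys = 102000 h

102000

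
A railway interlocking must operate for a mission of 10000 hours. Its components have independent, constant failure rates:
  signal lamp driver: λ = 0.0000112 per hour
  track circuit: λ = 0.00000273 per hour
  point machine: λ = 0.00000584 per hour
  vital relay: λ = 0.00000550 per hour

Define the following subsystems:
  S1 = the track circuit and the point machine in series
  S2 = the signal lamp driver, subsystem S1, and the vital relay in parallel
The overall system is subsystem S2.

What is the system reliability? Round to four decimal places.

0.9995

R(signal lamp driver) = exp(−0.0000112 × 10000) = 0.894044
R(track circuit) = exp(−0.00000273 × 10000) = 0.973069
R(point machine) = exp(−0.00000584 × 10000) = 0.943273
R(vital relay) = exp(−0.00000550 × 10000) = 0.946485
Series (track circuit and point machine): 0.973069 × 0.943273 = 0.917870
Parallel (signal lamp driver, [0.917870], and vital relay): 1 − (1 − 0.894044)(1 − 0.917870)(1 − 0.946485) = 0.9995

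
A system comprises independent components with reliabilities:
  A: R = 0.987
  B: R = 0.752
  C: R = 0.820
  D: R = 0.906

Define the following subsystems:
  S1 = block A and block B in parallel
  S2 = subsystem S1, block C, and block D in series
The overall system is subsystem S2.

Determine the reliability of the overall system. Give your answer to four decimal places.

0.7405

Parallel (A and B): 1 − (1 − 0.987000)(1 − 0.752000) = 0.996776
Series ([0.996776], C, and D): 0.996776 × 0.820000 × 0.906000 = 0.7405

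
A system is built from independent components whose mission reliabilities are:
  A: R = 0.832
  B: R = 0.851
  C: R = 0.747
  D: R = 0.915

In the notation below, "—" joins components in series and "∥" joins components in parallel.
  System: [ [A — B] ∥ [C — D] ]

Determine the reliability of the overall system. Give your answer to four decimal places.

0.9076

Series (A and B): 0.832000 × 0.851000 = 0.708032
Series (C and D): 0.747000 × 0.915000 = 0.683505
Parallel ([0.708032] and [0.683505]): 1 − (1 − 0.708032)(1 − 0.683505) = 0.9076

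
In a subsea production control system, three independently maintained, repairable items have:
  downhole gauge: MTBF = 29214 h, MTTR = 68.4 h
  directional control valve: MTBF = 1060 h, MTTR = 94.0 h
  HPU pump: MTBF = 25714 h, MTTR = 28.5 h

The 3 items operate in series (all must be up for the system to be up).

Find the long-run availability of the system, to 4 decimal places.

A(downhole gauge) = MTBF/(MTBF+MTTR) = 29214/(29214+68.4) = 0.997664
A(directional control valve) = MTBF/(MTBF+MTTR) = 1060/(1060+94.0) = 0.918544
A(HPU pump) = MTBF/(MTBF+MTTR) = 25714/(25714+28.5) = 0.998893
Series availability: 0.997664 × 0.918544 × 0.998893 = 0.9154

0.9154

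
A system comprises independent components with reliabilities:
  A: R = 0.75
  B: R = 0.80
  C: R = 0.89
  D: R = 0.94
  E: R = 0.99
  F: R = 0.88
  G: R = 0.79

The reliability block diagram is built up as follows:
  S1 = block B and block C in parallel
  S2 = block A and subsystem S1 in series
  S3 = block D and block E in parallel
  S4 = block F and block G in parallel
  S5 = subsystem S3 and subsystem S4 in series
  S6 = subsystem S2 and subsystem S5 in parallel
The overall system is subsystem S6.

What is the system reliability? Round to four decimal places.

0.9931

Parallel (B and C): 1 − (1 − 0.800000)(1 − 0.890000) = 0.978000
Series (A and [0.978000]): 0.750000 × 0.978000 = 0.733500
Parallel (D and E): 1 − (1 − 0.940000)(1 − 0.990000) = 0.999400
Parallel (F and G): 1 − (1 − 0.880000)(1 − 0.790000) = 0.974800
Series ([0.999400] and [0.974800]): 0.999400 × 0.974800 = 0.974215
Parallel ([0.733500] and [0.974215]): 1 − (1 − 0.733500)(1 − 0.974215) = 0.9931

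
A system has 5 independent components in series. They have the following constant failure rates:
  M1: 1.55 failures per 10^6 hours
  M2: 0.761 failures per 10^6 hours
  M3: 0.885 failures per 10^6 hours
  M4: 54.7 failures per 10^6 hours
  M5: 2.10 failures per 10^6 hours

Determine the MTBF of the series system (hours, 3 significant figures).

Series of exponential components: λ_sys = Σ λ_i
λ_sys = 0.00000155 + 0.000000761 + 0.000000885 + 0.0000547 + 0.00000210 = 5.9996e-05 /h
MTBF = 1 / λ_sys = 16700 h

16700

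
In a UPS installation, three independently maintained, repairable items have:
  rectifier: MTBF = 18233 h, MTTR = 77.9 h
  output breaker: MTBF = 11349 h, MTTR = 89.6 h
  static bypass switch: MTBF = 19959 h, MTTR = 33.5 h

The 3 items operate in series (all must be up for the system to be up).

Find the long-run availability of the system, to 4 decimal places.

0.9863

A(rectifier) = MTBF/(MTBF+MTTR) = 18233/(18233+77.9) = 0.995746
A(output breaker) = MTBF/(MTBF+MTTR) = 11349/(11349+89.6) = 0.992167
A(static bypass switch) = MTBF/(MTBF+MTTR) = 19959/(19959+33.5) = 0.998324
Series availability: 0.995746 × 0.992167 × 0.998324 = 0.9863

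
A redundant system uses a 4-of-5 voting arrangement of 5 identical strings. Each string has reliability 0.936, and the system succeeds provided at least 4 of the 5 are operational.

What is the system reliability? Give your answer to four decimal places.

0.9640

R = Σ_{i=4}^{5} C(5,i) p^i (1−p)^{5−i} with p = 0.936
C(5,4)·0.936^4·0.064^1 = 0.245614
C(5,5)·0.936^5·0.064^0 = 0.718421
Sum = 0.9640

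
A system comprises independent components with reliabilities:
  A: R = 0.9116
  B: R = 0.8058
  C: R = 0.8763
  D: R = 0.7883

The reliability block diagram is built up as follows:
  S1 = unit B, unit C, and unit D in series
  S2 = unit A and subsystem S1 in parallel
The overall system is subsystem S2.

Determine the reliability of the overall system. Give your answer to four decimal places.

0.9608

Series (B, C, and D): 0.805800 × 0.876300 × 0.788300 = 0.556636
Parallel (A and [0.556636]): 1 − (1 − 0.911600)(1 − 0.556636) = 0.9608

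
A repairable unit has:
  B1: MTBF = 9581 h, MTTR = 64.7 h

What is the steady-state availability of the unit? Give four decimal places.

A(B1) = MTBF/(MTBF+MTTR) = 9581/(9581+64.7) = 0.9933

0.9933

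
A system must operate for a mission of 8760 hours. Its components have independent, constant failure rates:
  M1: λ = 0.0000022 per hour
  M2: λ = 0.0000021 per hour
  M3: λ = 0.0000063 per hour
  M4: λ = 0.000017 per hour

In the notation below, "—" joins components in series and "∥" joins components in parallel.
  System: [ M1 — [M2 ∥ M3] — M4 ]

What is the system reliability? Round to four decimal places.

0.8444

R(M1) = exp(−0.0000022 × 8760) = 0.980913
R(M2) = exp(−0.0000021 × 8760) = 0.981772
R(M3) = exp(−0.0000063 × 8760) = 0.946307
R(M4) = exp(−0.000017 × 8760) = 0.861638
Parallel (M2 and M3): 1 − (1 − 0.981772)(1 − 0.946307) = 0.999021
Series (M1, [0.999021], and M4): 0.980913 × 0.999021 × 0.861638 = 0.8444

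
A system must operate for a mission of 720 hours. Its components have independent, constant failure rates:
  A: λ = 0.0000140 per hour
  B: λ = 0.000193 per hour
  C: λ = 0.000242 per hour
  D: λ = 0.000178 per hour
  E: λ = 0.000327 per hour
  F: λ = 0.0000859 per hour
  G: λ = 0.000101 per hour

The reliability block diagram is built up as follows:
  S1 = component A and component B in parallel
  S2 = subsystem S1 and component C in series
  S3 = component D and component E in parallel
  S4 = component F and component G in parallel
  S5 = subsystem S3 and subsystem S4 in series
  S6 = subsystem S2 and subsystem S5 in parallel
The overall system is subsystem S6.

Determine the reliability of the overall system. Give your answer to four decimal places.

R(A) = exp(−0.0000140 × 720) = 0.989971
R(B) = exp(−0.000193 × 720) = 0.870263
R(C) = exp(−0.000242 × 720) = 0.840095
R(D) = exp(−0.000178 × 720) = 0.879713
R(E) = exp(−0.000327 × 720) = 0.790223
R(F) = exp(−0.0000859 × 720) = 0.940026
R(G) = exp(−0.000101 × 720) = 0.929861
Parallel (A and B): 1 − (1 − 0.989971)(1 − 0.870263) = 0.998699
Series ([0.998699] and C): 0.998699 × 0.840095 = 0.839002
Parallel (D and E): 1 − (1 − 0.879713)(1 − 0.790223) = 0.974767
Parallel (F and G): 1 − (1 − 0.940026)(1 − 0.929861) = 0.995793
Series ([0.974767] and [0.995793]): 0.974767 × 0.995793 = 0.970666
Parallel ([0.839002] and [0.970666]): 1 − (1 − 0.839002)(1 − 0.970666) = 0.9953

0.9953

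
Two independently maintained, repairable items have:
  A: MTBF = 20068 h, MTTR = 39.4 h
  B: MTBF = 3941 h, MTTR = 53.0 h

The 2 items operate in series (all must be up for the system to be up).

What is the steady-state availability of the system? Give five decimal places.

A(A) = MTBF/(MTBF+MTTR) = 20068/(20068+39.4) = 0.998041
A(B) = MTBF/(MTBF+MTTR) = 3941/(3941+53.0) = 0.986730
Series availability: 0.998041 × 0.986730 = 0.98480

0.98480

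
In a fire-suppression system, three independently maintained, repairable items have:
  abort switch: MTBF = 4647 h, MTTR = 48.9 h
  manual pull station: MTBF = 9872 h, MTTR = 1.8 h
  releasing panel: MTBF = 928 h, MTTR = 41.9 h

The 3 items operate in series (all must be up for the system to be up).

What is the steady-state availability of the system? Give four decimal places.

A(abort switch) = MTBF/(MTBF+MTTR) = 4647/(4647+48.9) = 0.989587
A(manual pull station) = MTBF/(MTBF+MTTR) = 9872/(9872+1.8) = 0.999818
A(releasing panel) = MTBF/(MTBF+MTTR) = 928/(928+41.9) = 0.956800
Series availability: 0.989587 × 0.999818 × 0.956800 = 0.9467

0.9467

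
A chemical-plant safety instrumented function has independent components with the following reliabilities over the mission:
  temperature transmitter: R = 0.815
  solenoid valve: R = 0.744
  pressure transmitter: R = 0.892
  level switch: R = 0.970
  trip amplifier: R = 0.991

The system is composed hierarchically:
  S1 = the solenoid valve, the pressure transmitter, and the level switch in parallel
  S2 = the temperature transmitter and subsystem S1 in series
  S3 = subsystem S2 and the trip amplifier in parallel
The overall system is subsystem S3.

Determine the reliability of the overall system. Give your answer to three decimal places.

Parallel (solenoid valve, pressure transmitter, and level switch): 1 − (1 − 0.74400)(1 − 0.89200)(1 − 0.97000) = 0.99917
Series (temperature transmitter and [0.99917]): 0.81500 × 0.99917 = 0.81432
Parallel ([0.81432] and trip amplifier): 1 − (1 − 0.81432)(1 − 0.99100) = 0.998

0.998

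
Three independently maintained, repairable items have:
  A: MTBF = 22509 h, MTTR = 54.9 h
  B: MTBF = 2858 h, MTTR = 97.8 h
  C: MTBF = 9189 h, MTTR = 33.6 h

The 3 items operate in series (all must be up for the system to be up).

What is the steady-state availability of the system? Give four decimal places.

A(A) = MTBF/(MTBF+MTTR) = 22509/(22509+54.9) = 0.997567
A(B) = MTBF/(MTBF+MTTR) = 2858/(2858+97.8) = 0.966913
A(C) = MTBF/(MTBF+MTTR) = 9189/(9189+33.6) = 0.996357
Series availability: 0.997567 × 0.966913 × 0.996357 = 0.9610

0.9610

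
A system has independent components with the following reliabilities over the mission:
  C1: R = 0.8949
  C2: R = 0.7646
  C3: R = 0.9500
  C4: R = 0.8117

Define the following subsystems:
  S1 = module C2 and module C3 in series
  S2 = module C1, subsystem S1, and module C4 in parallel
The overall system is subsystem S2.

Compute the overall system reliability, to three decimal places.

Series (C2 and C3): 0.76460 × 0.95000 = 0.72637
Parallel (C1, [0.72637], and C4): 1 − (1 − 0.89490)(1 − 0.72637)(1 − 0.81170) = 0.995

0.995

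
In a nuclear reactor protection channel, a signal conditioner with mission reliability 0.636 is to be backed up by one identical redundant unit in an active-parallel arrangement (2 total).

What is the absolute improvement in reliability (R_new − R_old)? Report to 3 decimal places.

0.232

R_before = 0.636
R_after = 1 − (1 − 0.636)^2 = 0.868
ΔR = 0.868 − 0.636 = 0.232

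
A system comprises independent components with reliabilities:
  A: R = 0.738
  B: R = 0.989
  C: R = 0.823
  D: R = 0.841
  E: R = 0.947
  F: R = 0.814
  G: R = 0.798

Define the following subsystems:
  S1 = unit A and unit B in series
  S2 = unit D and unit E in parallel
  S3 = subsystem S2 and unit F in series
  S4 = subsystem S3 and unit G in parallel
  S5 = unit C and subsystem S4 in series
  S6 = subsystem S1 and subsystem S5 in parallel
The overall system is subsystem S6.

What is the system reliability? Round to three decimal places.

Series (A and B): 0.73800 × 0.98900 = 0.72988
Parallel (D and E): 1 − (1 − 0.84100)(1 − 0.94700) = 0.99157
Series ([0.99157] and F): 0.99157 × 0.81400 = 0.80714
Parallel ([0.80714] and G): 1 − (1 − 0.80714)(1 − 0.79800) = 0.96104
Series (C and [0.96104]): 0.82300 × 0.96104 = 0.79094
Parallel ([0.72988] and [0.79094]): 1 − (1 − 0.72988)(1 − 0.79094) = 0.944

0.944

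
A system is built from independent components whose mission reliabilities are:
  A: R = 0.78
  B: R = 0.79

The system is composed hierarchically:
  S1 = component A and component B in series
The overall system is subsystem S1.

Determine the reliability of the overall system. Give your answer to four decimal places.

0.6162

Series (A and B): 0.780000 × 0.790000 = 0.6162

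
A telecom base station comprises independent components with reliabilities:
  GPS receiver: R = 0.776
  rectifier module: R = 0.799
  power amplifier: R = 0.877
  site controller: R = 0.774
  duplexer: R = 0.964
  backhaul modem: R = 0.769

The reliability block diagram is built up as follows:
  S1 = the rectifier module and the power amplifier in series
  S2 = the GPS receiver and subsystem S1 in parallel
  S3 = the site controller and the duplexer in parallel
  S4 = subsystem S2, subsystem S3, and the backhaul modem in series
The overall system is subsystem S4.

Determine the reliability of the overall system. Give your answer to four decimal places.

Series (rectifier module and power amplifier): 0.799000 × 0.877000 = 0.700723
Parallel (GPS receiver and [0.700723]): 1 − (1 − 0.776000)(1 − 0.700723) = 0.932962
Parallel (site controller and duplexer): 1 − (1 − 0.774000)(1 − 0.964000) = 0.991864
Series ([0.932962], [0.991864], and backhaul modem): 0.932962 × 0.991864 × 0.769000 = 0.7116

0.7116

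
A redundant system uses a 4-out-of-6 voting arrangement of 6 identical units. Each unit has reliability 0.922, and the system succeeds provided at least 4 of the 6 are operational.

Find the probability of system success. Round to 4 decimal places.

0.9921

R = Σ_{i=4}^{6} C(6,i) p^i (1−p)^{6−i} with p = 0.922
C(6,4)·0.922^4·0.078^2 = 0.065948
C(6,5)·0.922^5·0.078^1 = 0.311817
C(6,6)·0.922^6·0.078^0 = 0.614307
Sum = 0.9921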